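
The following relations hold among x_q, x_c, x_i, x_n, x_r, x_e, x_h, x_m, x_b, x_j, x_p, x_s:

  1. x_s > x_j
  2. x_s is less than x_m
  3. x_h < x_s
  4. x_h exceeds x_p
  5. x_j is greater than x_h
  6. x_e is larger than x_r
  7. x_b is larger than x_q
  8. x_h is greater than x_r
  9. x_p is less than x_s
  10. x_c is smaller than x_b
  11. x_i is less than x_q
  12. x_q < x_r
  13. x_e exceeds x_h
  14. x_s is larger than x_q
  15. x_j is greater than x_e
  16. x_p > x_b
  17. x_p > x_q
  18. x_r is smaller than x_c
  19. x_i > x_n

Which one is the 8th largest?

x_c

The consecutive relations fix a unique order: x_n < x_i < x_q < x_r < x_c < x_b < x_p < x_h < x_e < x_j < x_s < x_m.
The 8th largest is x_c.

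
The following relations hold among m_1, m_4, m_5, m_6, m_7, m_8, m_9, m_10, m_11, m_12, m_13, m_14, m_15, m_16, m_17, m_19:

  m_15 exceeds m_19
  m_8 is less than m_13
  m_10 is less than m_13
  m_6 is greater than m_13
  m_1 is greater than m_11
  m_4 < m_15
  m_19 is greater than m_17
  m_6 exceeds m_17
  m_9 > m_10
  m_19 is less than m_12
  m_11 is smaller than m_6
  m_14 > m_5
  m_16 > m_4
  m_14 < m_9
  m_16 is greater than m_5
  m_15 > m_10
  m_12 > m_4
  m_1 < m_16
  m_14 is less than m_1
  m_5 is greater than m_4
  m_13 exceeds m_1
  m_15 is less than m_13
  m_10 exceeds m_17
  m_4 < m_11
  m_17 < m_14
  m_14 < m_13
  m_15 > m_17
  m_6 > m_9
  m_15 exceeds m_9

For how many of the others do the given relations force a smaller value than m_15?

Directly below m_15: m_4, m_17, m_10, m_9, m_19.
One step further: m_14 (6 so far).
One step further: m_5 (7 so far).
Nothing else is reachable below m_15; 7 in all.

7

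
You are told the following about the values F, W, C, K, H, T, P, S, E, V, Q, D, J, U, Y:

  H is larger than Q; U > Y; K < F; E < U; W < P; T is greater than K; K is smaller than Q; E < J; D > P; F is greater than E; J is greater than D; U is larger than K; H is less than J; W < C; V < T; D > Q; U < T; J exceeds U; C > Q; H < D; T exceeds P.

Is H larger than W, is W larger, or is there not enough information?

Following every chain through W: above W we get P, T, C, D, J.
H is not reached, and no chain runs the other way from H to W.
So the given relations leave the order of W and H undetermined.

undetermined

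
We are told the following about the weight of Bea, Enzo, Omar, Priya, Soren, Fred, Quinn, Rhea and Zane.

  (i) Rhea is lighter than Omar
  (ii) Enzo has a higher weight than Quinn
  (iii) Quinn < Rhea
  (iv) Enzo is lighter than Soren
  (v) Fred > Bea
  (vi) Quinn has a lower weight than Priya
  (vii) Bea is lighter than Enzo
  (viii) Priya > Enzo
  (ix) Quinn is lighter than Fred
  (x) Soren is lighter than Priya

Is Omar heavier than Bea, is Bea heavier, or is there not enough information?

undetermined

Following every chain through Bea: above Bea we get Fred, Enzo, Soren, Priya.
Omar is not reached, and no chain runs the other way from Omar to Bea.
So the given relations leave the order of Bea and Omar undetermined.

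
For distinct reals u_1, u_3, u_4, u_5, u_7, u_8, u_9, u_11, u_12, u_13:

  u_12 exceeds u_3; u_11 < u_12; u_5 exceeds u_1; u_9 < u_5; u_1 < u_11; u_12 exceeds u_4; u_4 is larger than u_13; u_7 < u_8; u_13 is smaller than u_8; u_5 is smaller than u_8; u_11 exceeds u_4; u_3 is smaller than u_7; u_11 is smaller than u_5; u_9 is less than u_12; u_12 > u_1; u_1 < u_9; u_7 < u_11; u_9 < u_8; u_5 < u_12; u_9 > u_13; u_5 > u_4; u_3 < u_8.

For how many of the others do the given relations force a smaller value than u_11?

The elements the relations force below u_11 are u_3, u_13, u_7, u_1, u_4 — no chain reaches any other.
That is 5.

5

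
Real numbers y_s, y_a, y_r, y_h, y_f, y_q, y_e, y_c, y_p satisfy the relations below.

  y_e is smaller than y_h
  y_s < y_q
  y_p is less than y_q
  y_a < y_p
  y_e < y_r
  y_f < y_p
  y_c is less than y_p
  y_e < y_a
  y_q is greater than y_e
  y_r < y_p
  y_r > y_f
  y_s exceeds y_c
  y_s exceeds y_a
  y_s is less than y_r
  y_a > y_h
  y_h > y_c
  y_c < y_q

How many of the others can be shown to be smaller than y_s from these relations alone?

4

Directly below y_s: y_c, y_a.
One step further: y_e, y_h (4 so far).
Nothing else is reachable below y_s; 4 in all.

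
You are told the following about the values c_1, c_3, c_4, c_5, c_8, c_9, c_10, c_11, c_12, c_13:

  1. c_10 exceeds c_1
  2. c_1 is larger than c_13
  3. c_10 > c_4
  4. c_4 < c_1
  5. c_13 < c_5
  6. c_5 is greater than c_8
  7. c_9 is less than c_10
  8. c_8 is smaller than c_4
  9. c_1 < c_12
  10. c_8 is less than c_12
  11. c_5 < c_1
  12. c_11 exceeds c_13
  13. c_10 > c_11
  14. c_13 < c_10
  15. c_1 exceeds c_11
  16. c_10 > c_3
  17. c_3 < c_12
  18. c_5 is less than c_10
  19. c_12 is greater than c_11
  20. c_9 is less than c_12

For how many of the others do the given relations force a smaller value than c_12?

8

Directly below c_12: c_3, c_11, c_8, c_9, c_1.
One step further: c_13, c_5, c_4 (8 so far).
Nothing else is reachable below c_12; 8 in all.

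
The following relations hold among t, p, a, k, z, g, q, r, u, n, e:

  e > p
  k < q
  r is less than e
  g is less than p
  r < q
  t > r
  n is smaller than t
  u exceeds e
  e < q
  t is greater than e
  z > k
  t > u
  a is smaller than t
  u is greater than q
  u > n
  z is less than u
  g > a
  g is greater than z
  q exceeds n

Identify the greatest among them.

k is not greatest since k < z; n is not greatest since n < u; z is not greatest since z < g; r is not greatest since r < e; a is not greatest since a < g; g is not greatest since g < p; p is not greatest since p < e; e is not greatest since e < t; q is not greatest since q < u; u is not greatest since u < t.
Only t has nothing above it, so t is the greatest.

t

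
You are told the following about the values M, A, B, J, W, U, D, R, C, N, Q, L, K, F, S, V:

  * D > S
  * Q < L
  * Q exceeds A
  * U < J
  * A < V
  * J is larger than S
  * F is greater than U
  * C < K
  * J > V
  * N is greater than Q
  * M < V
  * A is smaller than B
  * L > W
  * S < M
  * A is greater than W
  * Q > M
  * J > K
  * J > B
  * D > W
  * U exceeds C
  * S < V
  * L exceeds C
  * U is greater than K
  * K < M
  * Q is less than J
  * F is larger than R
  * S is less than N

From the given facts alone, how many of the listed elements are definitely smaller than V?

From V the given relations immediately reach S, A, M.
From those, W, K — 5 in total.
From those, C — 6 in total.
No other element is forced below V by the given relations, so the count is 6.

6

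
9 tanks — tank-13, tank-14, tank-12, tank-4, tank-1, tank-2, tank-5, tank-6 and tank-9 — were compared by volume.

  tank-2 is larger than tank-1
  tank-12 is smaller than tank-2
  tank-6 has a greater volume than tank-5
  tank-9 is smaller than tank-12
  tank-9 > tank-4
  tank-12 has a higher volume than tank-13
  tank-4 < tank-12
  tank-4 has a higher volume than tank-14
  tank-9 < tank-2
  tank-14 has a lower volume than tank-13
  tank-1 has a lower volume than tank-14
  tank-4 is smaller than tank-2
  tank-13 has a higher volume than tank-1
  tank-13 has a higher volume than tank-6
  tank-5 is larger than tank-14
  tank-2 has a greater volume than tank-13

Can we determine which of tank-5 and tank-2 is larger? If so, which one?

tank-2

Following the relations from tank-5: tank-5 < tank-6 < tank-13 < tank-12 < tank-2.
So tank-2 is larger.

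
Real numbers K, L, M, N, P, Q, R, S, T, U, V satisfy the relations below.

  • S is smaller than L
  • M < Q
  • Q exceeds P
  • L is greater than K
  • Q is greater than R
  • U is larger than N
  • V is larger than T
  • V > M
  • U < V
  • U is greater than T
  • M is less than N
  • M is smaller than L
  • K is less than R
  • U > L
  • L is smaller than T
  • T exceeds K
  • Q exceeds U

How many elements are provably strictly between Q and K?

The relations place K below Q. An element lies strictly between them when it is forced above K and also forced below Q.
Above K: {L, T, U, R, V}. Below Q: {S, M, P, L, T, N, U, R}.
Intersection: {L, T, U, R} — 4.

4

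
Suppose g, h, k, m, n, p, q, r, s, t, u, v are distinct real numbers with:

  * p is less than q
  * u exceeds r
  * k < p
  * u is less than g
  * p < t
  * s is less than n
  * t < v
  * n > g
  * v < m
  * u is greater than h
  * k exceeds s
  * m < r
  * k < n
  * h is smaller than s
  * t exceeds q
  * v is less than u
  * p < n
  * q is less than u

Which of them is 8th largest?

q

Chaining the given pairs: h < s < k < p < q < t < v < m < r < u < g < n.
Counting 8 from the largest end gives q.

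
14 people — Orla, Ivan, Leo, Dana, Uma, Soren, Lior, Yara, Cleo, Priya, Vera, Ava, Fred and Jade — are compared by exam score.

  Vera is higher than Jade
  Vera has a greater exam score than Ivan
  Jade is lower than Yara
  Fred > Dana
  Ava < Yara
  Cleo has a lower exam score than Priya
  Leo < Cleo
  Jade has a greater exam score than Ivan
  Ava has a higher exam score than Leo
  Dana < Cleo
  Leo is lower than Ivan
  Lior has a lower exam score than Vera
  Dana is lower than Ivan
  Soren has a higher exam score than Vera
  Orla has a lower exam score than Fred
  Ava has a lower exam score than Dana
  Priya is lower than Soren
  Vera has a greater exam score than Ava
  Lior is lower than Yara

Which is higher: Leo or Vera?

Leo < Ava and Ava < Dana give Leo < Dana.
Then Dana < Ivan extends the chain to Ivan.
With Ivan < Jade: Leo < Ava < Dana < Ivan < Jade.
With Jade < Vera: Leo < Ava < Dana < Ivan < Jade < Vera.
So Leo < Vera; Vera is the higher of the two.

Vera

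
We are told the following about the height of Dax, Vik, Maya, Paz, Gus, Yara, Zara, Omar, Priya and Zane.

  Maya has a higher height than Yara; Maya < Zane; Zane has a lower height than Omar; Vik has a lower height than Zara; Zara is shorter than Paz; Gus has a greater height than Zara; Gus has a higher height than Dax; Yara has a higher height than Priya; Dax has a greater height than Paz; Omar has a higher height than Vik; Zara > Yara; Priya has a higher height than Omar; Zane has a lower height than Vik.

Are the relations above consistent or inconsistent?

Chaining the given relations yields Maya < Zane < Vik < Omar < Priya < Yara, so Maya < Yara. But one relation states Yara < Maya. These cannot both hold.

inconsistent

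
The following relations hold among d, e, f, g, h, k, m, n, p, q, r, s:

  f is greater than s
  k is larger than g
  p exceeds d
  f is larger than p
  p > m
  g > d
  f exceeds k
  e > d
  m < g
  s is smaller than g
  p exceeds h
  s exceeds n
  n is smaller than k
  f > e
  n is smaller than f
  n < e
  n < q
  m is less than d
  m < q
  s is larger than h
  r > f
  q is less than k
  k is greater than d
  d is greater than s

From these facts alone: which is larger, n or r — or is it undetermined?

r

The relevant relations are n < s; s < d; d < g; g < k; k < f; f < r.
Chaining these gives n < s < d < g < k < f < r.
So r is larger.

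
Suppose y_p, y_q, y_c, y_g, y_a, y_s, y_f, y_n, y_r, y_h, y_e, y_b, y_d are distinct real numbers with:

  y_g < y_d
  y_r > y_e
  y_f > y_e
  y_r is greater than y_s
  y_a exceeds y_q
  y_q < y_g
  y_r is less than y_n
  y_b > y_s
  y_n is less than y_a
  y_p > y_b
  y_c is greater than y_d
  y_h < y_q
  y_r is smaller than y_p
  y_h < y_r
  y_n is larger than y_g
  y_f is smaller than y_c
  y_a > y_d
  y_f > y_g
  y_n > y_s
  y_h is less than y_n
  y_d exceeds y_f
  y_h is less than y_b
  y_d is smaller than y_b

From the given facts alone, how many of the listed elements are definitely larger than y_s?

5

From y_s the given relations immediately reach y_r, y_n, y_b.
From those, y_a, y_p — 5 in total.
Nothing else is reachable above y_s; 5 in all.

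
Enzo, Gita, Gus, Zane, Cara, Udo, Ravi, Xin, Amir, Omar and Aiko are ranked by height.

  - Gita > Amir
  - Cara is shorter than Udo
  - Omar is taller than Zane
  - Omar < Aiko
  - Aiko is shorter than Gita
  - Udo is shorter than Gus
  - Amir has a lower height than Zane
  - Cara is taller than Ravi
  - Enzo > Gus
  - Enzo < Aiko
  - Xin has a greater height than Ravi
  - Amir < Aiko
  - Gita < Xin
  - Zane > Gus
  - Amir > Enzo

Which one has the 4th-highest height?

The consecutive relations fix a unique order: Ravi < Cara < Udo < Gus < Enzo < Amir < Zane < Omar < Aiko < Gita < Xin.
The 4th largest is Omar.

Omar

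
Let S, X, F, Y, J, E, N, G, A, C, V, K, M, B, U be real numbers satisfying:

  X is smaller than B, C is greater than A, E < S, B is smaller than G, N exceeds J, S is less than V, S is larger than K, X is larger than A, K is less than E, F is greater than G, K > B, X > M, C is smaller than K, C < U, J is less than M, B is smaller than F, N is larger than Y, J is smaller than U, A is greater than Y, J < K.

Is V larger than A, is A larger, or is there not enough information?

A < X and X < B give A < B.
Then B < K extends the chain to K.
With K < E: A < X < B < K < E.
With E < S: A < X < B < K < E < S.
With S < V: A < X < B < K < E < S < V.
So V is larger.

V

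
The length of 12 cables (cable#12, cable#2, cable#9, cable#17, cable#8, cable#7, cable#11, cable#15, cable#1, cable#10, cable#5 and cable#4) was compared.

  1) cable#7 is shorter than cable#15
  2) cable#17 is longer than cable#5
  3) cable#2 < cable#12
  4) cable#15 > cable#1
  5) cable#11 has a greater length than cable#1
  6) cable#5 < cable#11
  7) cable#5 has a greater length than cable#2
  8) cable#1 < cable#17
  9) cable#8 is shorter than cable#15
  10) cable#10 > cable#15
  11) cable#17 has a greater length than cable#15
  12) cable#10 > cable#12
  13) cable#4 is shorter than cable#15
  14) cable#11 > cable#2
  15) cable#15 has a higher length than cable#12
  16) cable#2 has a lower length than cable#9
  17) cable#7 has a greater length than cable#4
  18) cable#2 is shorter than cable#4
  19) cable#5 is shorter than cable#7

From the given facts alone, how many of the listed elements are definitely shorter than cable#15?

From cable#15 the given relations immediately reach cable#1, cable#4, cable#8, cable#12, cable#7.
From those, cable#2, cable#5 — 7 in total.
No other element is forced below cable#15 by the given relations, so the count is 7.

7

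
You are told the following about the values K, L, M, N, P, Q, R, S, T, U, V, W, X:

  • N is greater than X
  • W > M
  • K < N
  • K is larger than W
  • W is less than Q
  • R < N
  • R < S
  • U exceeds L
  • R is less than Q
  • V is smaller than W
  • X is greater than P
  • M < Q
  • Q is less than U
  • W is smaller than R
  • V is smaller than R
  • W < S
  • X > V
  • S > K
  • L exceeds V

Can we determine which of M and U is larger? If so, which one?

U

Following the relations from M: M < W < R < Q < U.
So U is larger.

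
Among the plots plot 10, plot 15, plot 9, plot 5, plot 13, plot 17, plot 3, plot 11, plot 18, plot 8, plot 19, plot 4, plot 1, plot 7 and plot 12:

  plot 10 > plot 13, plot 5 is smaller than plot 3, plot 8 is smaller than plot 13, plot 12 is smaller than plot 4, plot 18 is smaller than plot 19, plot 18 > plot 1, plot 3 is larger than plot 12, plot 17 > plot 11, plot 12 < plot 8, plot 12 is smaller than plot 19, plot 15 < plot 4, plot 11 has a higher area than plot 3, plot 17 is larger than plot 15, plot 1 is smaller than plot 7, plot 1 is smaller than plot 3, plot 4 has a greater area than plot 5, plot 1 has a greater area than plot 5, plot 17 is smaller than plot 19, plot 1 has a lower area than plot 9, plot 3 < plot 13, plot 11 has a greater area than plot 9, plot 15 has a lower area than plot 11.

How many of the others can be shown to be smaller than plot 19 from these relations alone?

The elements the relations force below plot 19 are plot 12, plot 5, plot 15, plot 1, plot 3, plot 9, plot 11, plot 18, plot 17 — no chain reaches any other.
That is 9.

9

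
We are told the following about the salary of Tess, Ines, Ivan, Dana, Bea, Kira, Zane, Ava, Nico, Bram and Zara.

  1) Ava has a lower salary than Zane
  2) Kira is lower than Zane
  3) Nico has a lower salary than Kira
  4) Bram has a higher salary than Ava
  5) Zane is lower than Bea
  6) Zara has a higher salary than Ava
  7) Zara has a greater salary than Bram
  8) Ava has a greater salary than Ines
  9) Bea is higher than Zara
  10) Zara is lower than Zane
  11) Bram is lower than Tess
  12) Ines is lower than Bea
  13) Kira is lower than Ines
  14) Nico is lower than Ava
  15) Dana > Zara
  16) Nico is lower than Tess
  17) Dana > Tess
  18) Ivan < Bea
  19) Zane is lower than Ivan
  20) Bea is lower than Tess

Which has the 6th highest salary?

Zara

The consecutive relations fix a unique order: Nico < Kira < Ines < Ava < Bram < Zara < Zane < Ivan < Bea < Tess < Dana.
Counting 6 from the largest end gives Zara.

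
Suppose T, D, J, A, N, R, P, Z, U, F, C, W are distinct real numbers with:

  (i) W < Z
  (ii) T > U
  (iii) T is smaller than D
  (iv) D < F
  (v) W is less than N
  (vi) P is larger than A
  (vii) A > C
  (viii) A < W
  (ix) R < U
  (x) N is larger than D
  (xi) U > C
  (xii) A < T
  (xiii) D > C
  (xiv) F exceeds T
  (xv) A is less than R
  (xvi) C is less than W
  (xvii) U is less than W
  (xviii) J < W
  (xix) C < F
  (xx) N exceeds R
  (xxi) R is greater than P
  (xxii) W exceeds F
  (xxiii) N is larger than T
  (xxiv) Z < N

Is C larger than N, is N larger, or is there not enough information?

N

C < A and A < P give C < P.
With P < R: C < A < P < R.
Then R < U extends the chain to U.
Then U < T extends the chain to T.
With T < D: C < A < P < R < U < T < D.
With D < F: C < A < P < R < U < T < D < F.
With F < W: C < A < P < R < U < T < D < F < W.
Then W < Z extends the chain to Z.
Then Z < N extends the chain to N.
So N is larger.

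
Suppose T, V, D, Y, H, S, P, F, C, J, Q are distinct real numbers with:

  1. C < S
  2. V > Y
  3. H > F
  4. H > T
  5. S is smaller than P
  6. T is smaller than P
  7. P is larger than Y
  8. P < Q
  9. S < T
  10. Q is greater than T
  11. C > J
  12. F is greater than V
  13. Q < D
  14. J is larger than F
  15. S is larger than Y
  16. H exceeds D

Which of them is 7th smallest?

T

Chaining the given pairs: Y < V < F < J < C < S < T < P < Q < D < H.
Counting 7 from the smallest end gives T.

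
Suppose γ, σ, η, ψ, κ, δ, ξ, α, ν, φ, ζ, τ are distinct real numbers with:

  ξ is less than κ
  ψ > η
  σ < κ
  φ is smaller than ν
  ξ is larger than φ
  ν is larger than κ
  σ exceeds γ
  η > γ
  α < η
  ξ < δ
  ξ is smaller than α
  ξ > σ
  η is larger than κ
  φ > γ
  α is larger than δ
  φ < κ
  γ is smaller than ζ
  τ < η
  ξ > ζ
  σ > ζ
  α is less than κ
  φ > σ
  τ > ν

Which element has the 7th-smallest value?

α

Piecing the relations together gives one ordering: γ < ζ < σ < φ < ξ < δ < α < κ < ν < τ < η < ψ.
Counting 7 from the smallest end gives α.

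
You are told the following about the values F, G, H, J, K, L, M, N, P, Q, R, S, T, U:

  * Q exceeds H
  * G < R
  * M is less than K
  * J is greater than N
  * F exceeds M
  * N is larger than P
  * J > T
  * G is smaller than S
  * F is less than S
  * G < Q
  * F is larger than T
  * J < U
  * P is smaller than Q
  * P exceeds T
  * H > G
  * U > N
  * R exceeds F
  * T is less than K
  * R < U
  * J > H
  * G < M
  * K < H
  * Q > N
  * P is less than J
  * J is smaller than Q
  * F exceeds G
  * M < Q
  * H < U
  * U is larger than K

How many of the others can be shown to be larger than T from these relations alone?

From T the given relations immediately reach P, K, F, J.
From those, N, H, S, R, Q, U — 10 in total.
Nothing else is reachable above T; 10 in all.

10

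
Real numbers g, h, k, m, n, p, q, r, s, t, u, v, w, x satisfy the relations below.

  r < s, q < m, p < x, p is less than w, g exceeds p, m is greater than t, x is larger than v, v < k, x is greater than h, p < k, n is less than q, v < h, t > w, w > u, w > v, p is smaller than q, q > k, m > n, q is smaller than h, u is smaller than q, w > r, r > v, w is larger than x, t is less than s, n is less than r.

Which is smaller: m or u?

The relevant relations are u < q; q < h; h < x; x < w; w < t; t < m.
Chaining these gives u < q < h < x < w < t < m.
So u < m; u is the smaller of the two.

u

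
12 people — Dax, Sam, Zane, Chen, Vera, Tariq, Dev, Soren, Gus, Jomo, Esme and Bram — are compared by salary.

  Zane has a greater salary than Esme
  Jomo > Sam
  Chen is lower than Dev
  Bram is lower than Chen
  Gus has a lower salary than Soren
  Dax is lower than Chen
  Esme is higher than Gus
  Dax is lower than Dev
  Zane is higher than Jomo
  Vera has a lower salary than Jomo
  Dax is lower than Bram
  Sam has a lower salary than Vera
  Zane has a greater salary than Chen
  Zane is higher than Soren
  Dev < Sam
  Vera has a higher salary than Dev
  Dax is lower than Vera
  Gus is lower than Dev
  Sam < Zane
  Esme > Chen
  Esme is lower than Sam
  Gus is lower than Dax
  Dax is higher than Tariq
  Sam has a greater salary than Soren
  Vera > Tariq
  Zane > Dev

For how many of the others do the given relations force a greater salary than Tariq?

9

The elements the relations force above Tariq are Dax, Bram, Chen, Dev, Esme, Sam, Vera, Jomo, Zane — no chain reaches any other.
That is 9.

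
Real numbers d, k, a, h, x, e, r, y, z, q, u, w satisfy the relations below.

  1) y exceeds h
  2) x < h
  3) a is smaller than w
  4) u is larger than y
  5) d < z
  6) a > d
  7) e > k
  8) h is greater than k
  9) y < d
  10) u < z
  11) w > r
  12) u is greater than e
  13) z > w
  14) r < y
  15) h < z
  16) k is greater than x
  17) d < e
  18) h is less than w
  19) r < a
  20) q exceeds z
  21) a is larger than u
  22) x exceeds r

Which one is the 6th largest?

The consecutive relations fix a unique order: r < x < k < h < y < d < e < u < a < w < z < q.
The 6th largest is e.

e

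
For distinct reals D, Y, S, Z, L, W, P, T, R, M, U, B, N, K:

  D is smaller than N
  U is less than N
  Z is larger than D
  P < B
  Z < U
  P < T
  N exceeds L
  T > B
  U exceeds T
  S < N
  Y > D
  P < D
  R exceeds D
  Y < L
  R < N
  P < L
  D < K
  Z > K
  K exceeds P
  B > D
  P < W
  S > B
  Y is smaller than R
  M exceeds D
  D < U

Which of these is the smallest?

Chaining upward from P: directly above it, D, K, B, W, T, L; then M, Y, Z, R, U, S, N.
That covers every other element, and nothing is given below P, so P is the smallest.

P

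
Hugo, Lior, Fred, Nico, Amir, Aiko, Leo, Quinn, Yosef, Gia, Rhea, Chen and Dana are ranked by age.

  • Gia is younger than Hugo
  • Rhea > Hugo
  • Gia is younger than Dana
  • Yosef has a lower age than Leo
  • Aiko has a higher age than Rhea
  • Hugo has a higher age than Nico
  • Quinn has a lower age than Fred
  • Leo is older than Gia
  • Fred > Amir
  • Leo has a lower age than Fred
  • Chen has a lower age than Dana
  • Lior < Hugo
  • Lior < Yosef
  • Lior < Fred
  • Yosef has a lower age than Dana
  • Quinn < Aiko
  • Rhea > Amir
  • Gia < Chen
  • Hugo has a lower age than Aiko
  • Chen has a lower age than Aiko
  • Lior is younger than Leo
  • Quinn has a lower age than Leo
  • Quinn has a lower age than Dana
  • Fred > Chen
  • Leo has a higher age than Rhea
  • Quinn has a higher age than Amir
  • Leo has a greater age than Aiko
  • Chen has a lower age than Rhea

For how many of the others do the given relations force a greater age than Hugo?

4

Directly above Hugo: Rhea, Aiko.
One step further: Leo (3 so far).
One step further: Fred (4 so far).
Nothing else is reachable above Hugo; 4 in all.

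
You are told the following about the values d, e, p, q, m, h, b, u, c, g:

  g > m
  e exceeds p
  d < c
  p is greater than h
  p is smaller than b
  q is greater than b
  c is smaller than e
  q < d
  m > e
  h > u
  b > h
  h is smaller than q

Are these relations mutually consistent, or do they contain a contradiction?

consistent

The single ordering u < h < p < b < q < d < c < e < m < g satisfies every listed relation, so no contradiction arises.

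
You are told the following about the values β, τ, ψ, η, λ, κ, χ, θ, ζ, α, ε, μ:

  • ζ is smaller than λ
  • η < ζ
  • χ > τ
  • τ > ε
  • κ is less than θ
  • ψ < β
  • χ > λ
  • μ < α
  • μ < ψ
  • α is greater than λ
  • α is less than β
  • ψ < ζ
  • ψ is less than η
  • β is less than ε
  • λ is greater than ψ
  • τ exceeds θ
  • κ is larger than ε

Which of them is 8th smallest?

Piecing the relations together gives one ordering: μ < ψ < η < ζ < λ < α < β < ε < κ < θ < τ < χ.
The 8th smallest is ε.

ε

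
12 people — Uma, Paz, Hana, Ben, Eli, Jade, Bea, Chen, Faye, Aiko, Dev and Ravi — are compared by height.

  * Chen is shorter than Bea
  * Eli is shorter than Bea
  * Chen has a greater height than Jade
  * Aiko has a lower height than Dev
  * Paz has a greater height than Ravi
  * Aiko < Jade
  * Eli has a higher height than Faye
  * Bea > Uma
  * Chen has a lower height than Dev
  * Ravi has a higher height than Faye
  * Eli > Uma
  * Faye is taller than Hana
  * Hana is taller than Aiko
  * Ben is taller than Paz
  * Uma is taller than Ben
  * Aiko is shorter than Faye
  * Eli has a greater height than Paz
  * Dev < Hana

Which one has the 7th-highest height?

The consecutive relations fix a unique order: Aiko < Jade < Chen < Dev < Hana < Faye < Ravi < Paz < Ben < Uma < Eli < Bea.
The 7th largest is Faye.

Faye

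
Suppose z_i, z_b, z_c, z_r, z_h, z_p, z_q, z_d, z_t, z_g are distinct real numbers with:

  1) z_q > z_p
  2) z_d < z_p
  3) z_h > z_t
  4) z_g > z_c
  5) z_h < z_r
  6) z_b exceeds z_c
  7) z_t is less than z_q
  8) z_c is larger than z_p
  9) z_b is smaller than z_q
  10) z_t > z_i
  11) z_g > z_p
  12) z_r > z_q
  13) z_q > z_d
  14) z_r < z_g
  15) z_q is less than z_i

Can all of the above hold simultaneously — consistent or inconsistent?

inconsistent

We have z_t < z_q stated directly, yet also z_q < z_i < z_t by chaining the others — so z_q < z_t. Contradiction.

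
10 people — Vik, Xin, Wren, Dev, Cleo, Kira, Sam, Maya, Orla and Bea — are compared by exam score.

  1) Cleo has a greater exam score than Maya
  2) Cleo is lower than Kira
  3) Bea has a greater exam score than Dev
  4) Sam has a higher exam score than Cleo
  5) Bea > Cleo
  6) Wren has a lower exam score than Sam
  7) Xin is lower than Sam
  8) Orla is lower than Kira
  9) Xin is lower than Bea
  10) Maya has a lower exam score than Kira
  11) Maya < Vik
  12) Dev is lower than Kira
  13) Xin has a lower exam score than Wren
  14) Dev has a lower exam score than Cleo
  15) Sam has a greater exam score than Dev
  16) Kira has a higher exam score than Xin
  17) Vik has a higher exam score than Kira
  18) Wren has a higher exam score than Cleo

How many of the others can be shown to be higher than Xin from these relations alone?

5

The elements the relations force above Xin are Wren, Bea, Sam, Kira, Vik — no chain reaches any other.
That is 5.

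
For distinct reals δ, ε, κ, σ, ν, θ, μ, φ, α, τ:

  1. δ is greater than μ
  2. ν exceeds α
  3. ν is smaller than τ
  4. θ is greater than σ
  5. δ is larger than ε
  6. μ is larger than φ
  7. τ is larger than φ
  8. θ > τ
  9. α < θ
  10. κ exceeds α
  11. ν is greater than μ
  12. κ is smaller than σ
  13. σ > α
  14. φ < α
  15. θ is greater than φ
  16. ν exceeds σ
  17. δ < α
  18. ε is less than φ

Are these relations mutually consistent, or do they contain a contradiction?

Every relation is compatible with ε < φ < μ < δ < α < κ < σ < ν < τ < θ; the set is consistent.

consistent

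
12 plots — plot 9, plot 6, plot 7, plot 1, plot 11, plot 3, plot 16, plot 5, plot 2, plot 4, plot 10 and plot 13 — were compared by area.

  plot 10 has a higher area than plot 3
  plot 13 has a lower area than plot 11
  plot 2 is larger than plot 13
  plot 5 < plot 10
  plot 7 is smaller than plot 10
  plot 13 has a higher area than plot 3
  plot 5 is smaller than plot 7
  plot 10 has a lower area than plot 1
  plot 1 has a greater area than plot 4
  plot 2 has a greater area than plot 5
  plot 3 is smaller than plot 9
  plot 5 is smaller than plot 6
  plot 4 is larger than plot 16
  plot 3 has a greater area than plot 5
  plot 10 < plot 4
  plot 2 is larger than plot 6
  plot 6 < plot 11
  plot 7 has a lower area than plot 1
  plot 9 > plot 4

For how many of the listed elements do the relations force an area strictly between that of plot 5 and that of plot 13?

Chaining upward from plot 5 reaches: plot 3, plot 7, plot 10, plot 4, plot 6, plot 11, plot 9, plot 1, plot 2.
Chaining downward from plot 13 reaches: plot 3.
Strictly between plot 5 and plot 13 are those in both lists: plot 3 — 1 element.

1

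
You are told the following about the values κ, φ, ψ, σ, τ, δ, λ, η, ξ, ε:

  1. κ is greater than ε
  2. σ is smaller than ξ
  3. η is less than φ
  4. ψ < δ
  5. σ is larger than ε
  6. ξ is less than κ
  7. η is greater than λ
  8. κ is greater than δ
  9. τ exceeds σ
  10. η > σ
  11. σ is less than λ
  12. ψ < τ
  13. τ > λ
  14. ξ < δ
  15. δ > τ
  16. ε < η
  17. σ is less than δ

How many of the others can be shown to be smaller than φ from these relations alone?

The elements the relations force below φ are ε, σ, λ, η — no chain reaches any other.
That is 4.

4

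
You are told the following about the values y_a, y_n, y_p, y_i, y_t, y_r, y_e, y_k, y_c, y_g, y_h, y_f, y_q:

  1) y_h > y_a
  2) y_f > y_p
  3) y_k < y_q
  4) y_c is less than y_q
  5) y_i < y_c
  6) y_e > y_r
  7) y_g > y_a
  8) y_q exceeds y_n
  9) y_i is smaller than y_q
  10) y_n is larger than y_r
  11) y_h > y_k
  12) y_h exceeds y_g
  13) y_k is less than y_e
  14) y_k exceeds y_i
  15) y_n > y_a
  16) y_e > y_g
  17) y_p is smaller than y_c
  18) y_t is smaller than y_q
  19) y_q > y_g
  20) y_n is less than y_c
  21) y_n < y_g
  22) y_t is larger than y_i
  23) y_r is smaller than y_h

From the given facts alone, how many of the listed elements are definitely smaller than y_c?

5

From y_c the given relations immediately reach y_i, y_p, y_n.
From those, y_a, y_r — 5 in total.
No other element is forced below y_c by the given relations, so the count is 5.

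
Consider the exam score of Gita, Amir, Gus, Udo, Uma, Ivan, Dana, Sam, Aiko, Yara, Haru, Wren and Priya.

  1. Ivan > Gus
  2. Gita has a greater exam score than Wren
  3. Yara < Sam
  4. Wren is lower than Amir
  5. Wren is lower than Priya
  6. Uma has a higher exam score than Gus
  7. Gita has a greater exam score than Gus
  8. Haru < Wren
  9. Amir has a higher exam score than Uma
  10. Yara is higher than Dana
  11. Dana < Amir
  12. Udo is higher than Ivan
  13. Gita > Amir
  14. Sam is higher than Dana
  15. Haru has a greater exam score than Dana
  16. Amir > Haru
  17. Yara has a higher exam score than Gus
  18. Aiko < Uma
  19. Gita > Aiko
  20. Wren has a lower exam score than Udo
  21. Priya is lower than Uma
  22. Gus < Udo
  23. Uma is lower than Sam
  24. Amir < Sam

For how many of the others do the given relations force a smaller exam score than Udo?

5

Directly below Udo: Gus, Wren, Ivan.
One step further: Haru (4 so far).
One step further: Dana (5 so far).
No other element is forced below Udo by the given relations, so the count is 5.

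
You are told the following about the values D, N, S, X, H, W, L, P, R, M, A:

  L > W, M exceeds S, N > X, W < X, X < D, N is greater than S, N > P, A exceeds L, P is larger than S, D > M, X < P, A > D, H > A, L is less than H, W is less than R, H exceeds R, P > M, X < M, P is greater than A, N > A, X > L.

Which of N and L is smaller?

L

Chaining the given relations: L < X < M < D < A < P < N.
So L < N; L is the smaller of the two.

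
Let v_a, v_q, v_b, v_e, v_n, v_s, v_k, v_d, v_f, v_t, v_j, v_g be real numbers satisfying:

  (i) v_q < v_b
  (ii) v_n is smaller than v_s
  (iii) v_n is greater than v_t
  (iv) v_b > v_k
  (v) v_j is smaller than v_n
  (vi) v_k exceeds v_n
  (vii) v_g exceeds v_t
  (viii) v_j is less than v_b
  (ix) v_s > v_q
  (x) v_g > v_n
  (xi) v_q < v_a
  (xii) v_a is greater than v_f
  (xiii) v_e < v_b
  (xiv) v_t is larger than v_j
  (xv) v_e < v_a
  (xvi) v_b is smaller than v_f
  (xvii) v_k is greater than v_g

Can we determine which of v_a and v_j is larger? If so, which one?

Chaining the given relations: v_j < v_t < v_n < v_g < v_k < v_b < v_f < v_a.
So v_a is larger.

v_a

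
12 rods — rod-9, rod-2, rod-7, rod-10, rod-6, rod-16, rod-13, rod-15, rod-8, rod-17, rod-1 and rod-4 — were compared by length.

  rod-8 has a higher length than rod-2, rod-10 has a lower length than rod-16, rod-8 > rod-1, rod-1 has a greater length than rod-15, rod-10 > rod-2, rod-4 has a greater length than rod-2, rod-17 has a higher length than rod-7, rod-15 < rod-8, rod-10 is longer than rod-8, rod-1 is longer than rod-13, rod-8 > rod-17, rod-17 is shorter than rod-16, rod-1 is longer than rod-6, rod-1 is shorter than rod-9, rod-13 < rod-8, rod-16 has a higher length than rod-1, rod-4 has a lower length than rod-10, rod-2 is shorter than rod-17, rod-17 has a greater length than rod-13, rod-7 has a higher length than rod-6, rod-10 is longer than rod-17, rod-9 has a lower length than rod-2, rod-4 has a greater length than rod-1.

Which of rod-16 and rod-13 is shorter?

rod-13 < rod-1 < rod-9 < rod-2 < rod-17 < rod-8 < rod-10 < rod-16, by transitivity through rod-1, rod-9, rod-2, rod-17, rod-8, rod-10.
So rod-13 < rod-16; rod-13 is the shorter of the two.

rod-13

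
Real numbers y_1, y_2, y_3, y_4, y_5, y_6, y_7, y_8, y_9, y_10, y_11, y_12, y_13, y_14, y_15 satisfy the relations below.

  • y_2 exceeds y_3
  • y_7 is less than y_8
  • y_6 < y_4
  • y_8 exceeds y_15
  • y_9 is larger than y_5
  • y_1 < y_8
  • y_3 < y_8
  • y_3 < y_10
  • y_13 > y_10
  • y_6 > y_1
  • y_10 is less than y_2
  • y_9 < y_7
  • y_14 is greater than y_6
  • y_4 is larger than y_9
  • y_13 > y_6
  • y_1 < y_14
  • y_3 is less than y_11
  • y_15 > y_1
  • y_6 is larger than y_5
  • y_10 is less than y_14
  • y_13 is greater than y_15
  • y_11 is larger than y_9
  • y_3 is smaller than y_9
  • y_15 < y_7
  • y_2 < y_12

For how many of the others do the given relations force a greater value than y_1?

7

Directly above y_1: y_15, y_6, y_8, y_14.
One step further: y_4, y_7, y_13 (7 so far).
No other element is forced above y_1 by the given relations, so the count is 7.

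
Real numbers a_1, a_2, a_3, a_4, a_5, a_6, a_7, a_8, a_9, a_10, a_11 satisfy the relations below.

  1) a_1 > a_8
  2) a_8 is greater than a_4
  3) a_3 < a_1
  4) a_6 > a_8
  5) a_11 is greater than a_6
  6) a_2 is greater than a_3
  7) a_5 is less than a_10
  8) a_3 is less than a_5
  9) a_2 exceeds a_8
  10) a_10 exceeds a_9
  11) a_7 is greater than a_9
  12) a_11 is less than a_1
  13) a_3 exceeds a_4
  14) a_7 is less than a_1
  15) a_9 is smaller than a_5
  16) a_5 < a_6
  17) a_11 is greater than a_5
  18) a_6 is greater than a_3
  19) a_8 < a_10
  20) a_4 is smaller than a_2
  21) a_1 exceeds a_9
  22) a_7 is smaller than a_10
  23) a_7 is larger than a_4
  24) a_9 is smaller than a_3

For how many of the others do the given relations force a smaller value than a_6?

The elements the relations force below a_6 are a_4, a_9, a_8, a_3, a_5 — no chain reaches any other.
That is 5.

5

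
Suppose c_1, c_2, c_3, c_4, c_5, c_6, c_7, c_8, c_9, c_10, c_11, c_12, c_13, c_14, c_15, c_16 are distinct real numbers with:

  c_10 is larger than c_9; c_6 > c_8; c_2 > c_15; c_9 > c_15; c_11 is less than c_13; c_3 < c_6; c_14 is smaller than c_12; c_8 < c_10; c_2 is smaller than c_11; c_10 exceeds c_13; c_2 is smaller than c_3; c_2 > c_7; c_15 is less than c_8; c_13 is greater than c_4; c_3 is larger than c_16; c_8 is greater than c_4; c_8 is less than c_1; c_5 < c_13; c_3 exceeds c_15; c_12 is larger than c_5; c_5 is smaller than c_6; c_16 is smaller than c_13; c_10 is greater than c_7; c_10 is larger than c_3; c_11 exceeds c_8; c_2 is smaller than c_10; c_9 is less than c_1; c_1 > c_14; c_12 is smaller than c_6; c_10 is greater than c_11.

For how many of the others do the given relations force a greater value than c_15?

From c_15 the given relations immediately reach c_9, c_8, c_2, c_3.
From those, c_11, c_1, c_10, c_6 — 8 in total.
From those, c_13 — 9 in total.
Nothing else is reachable above c_15; 9 in all.

9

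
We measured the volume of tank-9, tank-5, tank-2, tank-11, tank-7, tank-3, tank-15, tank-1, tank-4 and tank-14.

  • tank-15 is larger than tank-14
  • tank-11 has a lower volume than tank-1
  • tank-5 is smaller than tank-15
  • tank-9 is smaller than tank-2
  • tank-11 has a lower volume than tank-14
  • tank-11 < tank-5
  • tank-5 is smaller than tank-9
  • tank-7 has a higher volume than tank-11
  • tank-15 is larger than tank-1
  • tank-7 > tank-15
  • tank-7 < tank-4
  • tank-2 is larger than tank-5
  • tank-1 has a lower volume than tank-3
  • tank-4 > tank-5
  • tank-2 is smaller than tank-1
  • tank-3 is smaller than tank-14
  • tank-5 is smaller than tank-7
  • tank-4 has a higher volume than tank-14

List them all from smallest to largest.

The consecutive links are each given: tank-11 < tank-5; tank-5 < tank-9; tank-9 < tank-2; tank-2 < tank-1; tank-1 < tank-3; tank-3 < tank-14; tank-14 < tank-15; tank-15 < tank-7; tank-7 < tank-4.

tank-11 < tank-5 < tank-9 < tank-2 < tank-1 < tank-3 < tank-14 < tank-15 < tank-7 < tank-4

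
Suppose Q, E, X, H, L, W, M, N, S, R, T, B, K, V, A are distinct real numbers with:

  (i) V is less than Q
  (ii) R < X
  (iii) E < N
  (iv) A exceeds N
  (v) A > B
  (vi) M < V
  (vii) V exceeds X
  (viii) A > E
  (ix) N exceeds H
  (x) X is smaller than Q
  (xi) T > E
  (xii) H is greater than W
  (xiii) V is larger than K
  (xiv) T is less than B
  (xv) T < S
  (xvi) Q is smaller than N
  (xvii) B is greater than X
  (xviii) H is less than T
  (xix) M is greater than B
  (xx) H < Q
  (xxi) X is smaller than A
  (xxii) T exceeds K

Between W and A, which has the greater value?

A

W < H and H < T give W < T.
With T < B: W < H < T < B.
Then B < M extends the chain to M.
With M < V: W < H < T < B < M < V.
With V < Q: W < H < T < B < M < V < Q.
Then Q < N extends the chain to N.
With N < A: W < H < T < B < M < V < Q < N < A.
So W < A; A is the larger of the two.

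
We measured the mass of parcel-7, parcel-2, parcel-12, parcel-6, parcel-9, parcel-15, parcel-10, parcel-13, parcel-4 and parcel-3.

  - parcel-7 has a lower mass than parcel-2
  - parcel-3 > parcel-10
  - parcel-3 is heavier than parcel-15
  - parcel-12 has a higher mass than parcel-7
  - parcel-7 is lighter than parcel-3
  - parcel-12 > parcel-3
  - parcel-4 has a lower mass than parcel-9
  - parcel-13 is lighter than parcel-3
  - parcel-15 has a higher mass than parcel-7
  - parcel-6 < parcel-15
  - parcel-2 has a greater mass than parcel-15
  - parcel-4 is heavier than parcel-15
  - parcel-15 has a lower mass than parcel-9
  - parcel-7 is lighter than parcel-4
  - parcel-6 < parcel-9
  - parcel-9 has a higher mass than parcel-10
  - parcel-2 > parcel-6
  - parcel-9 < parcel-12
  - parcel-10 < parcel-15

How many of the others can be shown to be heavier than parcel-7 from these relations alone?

Directly above parcel-7: parcel-15, parcel-4, parcel-3, parcel-2, parcel-12.
One step further: parcel-9 (6 so far).
Nothing else is reachable above parcel-7; 6 in all.

6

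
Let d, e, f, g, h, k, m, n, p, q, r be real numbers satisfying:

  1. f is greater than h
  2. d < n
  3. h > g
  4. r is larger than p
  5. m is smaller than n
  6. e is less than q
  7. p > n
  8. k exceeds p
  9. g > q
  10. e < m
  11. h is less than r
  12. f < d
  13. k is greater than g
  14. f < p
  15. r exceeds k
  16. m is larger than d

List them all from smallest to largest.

e < q < g < h < f < d < m < n < p < k < r

Nothing is placed below e, so it is least; from there e < q; q < g; g < h; h < f; f < d; d < m; m < n; n < p; p < k; k < r, each given directly.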